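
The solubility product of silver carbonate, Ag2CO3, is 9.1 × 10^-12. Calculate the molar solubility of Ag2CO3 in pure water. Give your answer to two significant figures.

1.3 × 10^-4 M

Ag2CO3(s) ⇌ 2 Ag^+(aq) + CO3^2-(aq)
Ksp = [Ag^+]^2[CO3^2-]
For each mole of Ag2CO3 that dissolves: [Ag^+] = 2s, [CO3^2-] = s.
Ksp = (2s)^2s = 4s^3
s^3 = 9.1 × 10^-12 / 4, so s = 1.3 × 10^-4 M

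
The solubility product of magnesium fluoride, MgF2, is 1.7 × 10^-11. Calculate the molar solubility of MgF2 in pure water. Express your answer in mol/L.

MgF2(s) ⇌ Mg^2+ + 2 F^-
Ksp = [Mg^2+][F^-]^2
With molar solubility s: [Mg^2+] = s, [F^-] = 2s.
So Ksp = s × (2s)^2 = 4s^3
s^3 = 1.7 × 10^-11 / 4, so s = 1.6 × 10^-4 M

s ≈ 1.6e-4 M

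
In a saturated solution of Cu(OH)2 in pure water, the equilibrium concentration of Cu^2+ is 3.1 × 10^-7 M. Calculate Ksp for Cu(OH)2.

Ksp = 1.2 x 10^-19

Cu(OH)2(s) <=> Cu^2+(aq) + 2 OH^-(aq)
Stoichiometry gives [OH^-] = (2/1)[Cu^2+] = 6.20 x 10^-7 M.
Ksp = [Cu^2+][OH^-]^2
Ksp = 3.1 × 10^-7 × (6.20 × 10^-7)^2 = 1.2 × 10^-19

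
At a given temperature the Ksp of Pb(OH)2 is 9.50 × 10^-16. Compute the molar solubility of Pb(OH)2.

s ≈ 6.19 × 10^-6 M

Pb(OH)2(s) ⇌ Pb^2+ + 2 OH^-
Ksp = [Pb^2+][OH^-]^2
With molar solubility s: [Pb^2+] = s, [OH^-] = 2s.
So Ksp = s × (2s)^2 = 4s^3
s^3 = 9.50 × 10^-16 / 4, so s = 6.19 x 10^-6 M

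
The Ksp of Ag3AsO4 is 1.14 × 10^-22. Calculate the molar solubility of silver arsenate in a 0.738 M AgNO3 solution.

Ag3AsO4(s) ⇌ 3 Ag^+(aq) + AsO4^3-(aq)
Ksp = [Ag^+]^3[AsO4^3-]
If s mol/L dissolves here, [Ag^+] = 0.738 + 3s ≈ 0.738, [AsO4^3-] = s (since Ag^+ from AgNO3 dominates).
Ksp ≈ (0.738)^3 × s
s = 2.84 × 10^-22 M
Check: 3s = 8.5 × 10^-22 ≪ 0.738, so the approximation is valid.

2.84 × 10^-22 M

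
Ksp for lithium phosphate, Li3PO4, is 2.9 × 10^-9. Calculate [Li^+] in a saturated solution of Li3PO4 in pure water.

Li3PO4(s) ⇌ 3 Li^+(aq) + PO4^3-(aq)
Ksp = [Li^+]^3[PO4^3-]
If s mol/L of Li3PO4 dissolves, [Li^+] = 3s and [PO4^3-] = s.
Substituting: Ksp = (3s)^3s = 27s^4
s = (2.9 × 10^-9 / 27)^(1/4) = 3.22 × 10^-3 M
[Li^+] = 3s = 9.7 × 10^-3 M

9.7 x 10^-3 M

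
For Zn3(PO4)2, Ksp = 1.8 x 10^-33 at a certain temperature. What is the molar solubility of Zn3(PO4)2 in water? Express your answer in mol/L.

s = 1.1 x 10^-7 M

Zn3(PO4)2(s) ⇌ 3 Zn^2+ + 2 PO4^3-
Ksp = [Zn^2+]^3[PO4^3-]^2
With molar solubility s: [Zn^2+] = 3s, [PO4^3-] = 2s.
Substituting: Ksp = (3s)^3(2s)^2 = 108s^5
Solving, s = (1.8 x 10^-33/108)^(1/5) = 1.1 x 10^-7 M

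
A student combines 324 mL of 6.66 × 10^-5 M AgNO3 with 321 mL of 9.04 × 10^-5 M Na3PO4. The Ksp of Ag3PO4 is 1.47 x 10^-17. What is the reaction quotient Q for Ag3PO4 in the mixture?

Total volume = 324 + 321 = 645 mL.
[Ag^+] = 6.66 x 10^-5 × (324/645) = 3.345 × 10^-5 M
[PO4^3-] = 9.04 x 10^-5 × (321/645) = 4.499 × 10^-5 M
Ag3PO4(s) ⇌ 3 Ag^+ + PO4^3-, so Q = [Ag^+]^3[PO4^3-]
Q = (3.345 × 10^-5)^3(4.499 × 10^-5) = 1.68 × 10^-18
Q < Ksp, so no precipitate of Ag3PO4 forms.

1.68e-18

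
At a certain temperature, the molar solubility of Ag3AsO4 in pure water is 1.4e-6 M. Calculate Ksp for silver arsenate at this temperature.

Ksp = 1.0e-22

Ag3AsO4(s) ⇌ 3 Ag^+ + AsO4^3-
With molar solubility s: [Ag^+] = 3s, [AsO4^3-] = s.
Ksp = [Ag^+]^3[AsO4^3-]
Ksp = (3s)^3s = 27s^4
With s = 1.4 x 10^-6: Ksp = 1.0 × 10^-22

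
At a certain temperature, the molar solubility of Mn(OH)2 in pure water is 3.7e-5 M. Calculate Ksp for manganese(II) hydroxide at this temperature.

Mn(OH)2(s) ⇌ Mn^2+ + 2 OH^-
For each mole of Mn(OH)2 that dissolves: [Mn^2+] = s, [OH^-] = 2s.
Ksp = [Mn^2+][OH^-]^2
Substituting: Ksp = s(2s)^2 = 4s^3
With s = 3.7 × 10^-5: Ksp = 2.0 × 10^-13

Ksp = 2.0e-13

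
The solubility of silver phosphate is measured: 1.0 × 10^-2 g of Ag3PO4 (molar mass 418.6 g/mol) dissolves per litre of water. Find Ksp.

Molar solubility s = (1.0 × 10^-2 g/L) / (418.6 g/mol) = 2.39 × 10^-5 M.
Ag3PO4(s) <=> 3 Ag^+(aq) + PO4^3-(aq)
With molar solubility s: [Ag^+] = 3s, [PO4^3-] = s.
Ksp = [Ag^+]^3[PO4^3-]
Ksp = (3s)^3s = 27s^4
With s = 2.39 × 10^-5: Ksp = 8.8 x 10^-18

8.8 x 10^-18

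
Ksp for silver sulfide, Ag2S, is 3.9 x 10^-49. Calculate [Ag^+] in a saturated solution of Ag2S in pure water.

[Ag^+] ≈ 9.2 × 10^-17 M

Ag2S(s) ⇌ 2 Ag^+(aq) + S^2-(aq)
Ksp = [Ag^+]^2[S^2-]
If s mol/L of Ag2S dissolves, [Ag^+] = 2s and [S^2-] = s.
So Ksp = (2s)^2 × s = 4s^3
s^3 = 3.9 x 10^-49 / 4, so s = 4.60 x 10^-17 M
[Ag^+] = 2s = 9.2 x 10^-17 M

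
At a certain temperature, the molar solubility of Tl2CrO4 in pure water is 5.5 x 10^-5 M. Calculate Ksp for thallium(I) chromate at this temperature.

Ksp = 6.7 × 10^-13

Tl2CrO4(s) ⇌ 2 Tl^+ + CrO4^2-
For each mole of Tl2CrO4 that dissolves: [Tl^+] = 2s, [CrO4^2-] = s.
Ksp = [Tl^+]^2[CrO4^2-]
Ksp = (2s)^2s = 4s^3
With s = 5.5 × 10^-5: Ksp = 6.7 × 10^-13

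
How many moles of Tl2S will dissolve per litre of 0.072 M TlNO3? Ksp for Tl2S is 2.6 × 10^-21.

Tl2S(s) ⇌ 2 Tl^+ + S^2-
Ksp = [Tl^+]^2[S^2-]
If s mol/L dissolves here, [Tl^+] = 0.072 + 2s ≈ 0.072, [S^2-] = s (Ksp is small, so little additional dissolves).
Ksp ≈ (0.072)^2 × s
s = 5.0 x 10^-19 M
Check: 2s = 1.0 × 10^-18 ≪ 0.072, so the approximation is valid.

s ≈ 5.0 x 10^-19 M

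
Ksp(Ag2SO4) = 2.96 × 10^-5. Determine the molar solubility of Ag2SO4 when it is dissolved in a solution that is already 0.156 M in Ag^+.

1.22 × 10^-3 M

Ag2SO4(s) ⇌ 2 Ag^+(aq) + SO4^2-(aq)
Ksp = [Ag^+]^2[SO4^2-]
Let s = moles of Ag2SO4 that dissolve per litre. [Ag^+] = 0.156 + 2s ≈ 0.156, [SO4^2-] = s (since the Ag^+ already present dominates).
Ksp ≈ (0.156)^2 × s
s = 1.22 × 10^-3 M
Check: 2s = 2.4 × 10^-3 ≪ 0.156, so the approximation is valid.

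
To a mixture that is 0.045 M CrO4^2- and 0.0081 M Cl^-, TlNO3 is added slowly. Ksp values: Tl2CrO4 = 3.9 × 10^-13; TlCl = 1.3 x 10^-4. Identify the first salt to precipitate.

Each salt begins to precipitate when Q = Ksp, i.e. when [Tl^+] reaches its threshold.
For Tl2CrO4: 3.9 × 10^-13 = 0.045 × [Tl^+]^2  ⇒  [Tl^+] = 2.9 × 10^-6 M.
For TlCl: 1.3 x 10^-4 = 0.0081 × [Tl^+]  ⇒  [Tl^+] = 1.6 x 10^-2 M.
The salt with the lower threshold [Tl^+] precipitates first: Tl2CrO4.

Tl2CrO4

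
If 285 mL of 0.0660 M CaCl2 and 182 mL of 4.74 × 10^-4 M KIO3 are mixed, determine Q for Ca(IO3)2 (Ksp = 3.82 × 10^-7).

Total volume = 285 + 182 = 467 mL.
[Ca^2+] = 6.60 × 10^-2 × (285/467) = 4.028 × 10^-2 M
[IO3^-] = 4.74 × 10^-4 × (182/467) = 1.847 × 10^-4 M
Ca(IO3)2(s) ⇌ Ca^2+ + 2 IO3^-, so Q = [Ca^2+][IO3^-]^2
Q = (4.028 × 10^-2)(1.847 × 10^-4)^2 = 1.37 × 10^-9
Q < Ksp, so no precipitate of Ca(IO3)2 forms.

Q = 1.37 × 10^-9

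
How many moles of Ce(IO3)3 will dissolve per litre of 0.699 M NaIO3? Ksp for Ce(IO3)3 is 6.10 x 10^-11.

s ≈ 1.79 × 10^-10 M

Ce(IO3)3(s) ⇌ Ce^3+ + 3 IO3^-
Ksp = [Ce^3+][IO3^-]^3
Let s be the molar solubility in this solution. [Ce^3+] = s, [IO3^-] = 0.699 + 3s ≈ 0.699 (Ksp is small, so little additional dissolves).
Ksp ≈ s × (0.699)^3
s = 1.79 x 10^-10 M
Check: 3s = 5.4 x 10^-10 ≪ 0.699, so the approximation is valid.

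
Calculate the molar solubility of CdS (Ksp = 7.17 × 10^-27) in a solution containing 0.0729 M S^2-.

CdS(s) ⇌ Cd^2+(aq) + S^2-(aq)
Ksp = [Cd^2+][S^2-]
Let s be the molar solubility in this solution. [Cd^2+] = s, [S^2-] = 0.0729 + s ≈ 0.0729 (common-ion effect: S^2- is already 0.0729 M).
Ksp ≈ s × 0.0729
s = 9.84 × 10^-26 M
Check: s = 9.8 × 10^-26 ≪ 0.0729, so the approximation is valid.

s = 9.84e-26 M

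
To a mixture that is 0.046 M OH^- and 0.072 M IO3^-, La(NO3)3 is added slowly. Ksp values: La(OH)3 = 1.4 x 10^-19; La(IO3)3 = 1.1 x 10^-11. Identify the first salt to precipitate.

Precipitation of each salt starts when its ion product equals its Ksp.
For La(OH)3: 1.4 x 10^-19 = (0.046)^3 × [La^3+]  ⇒  [La^3+] = 1.4 x 10^-15 M.
For La(IO3)3: 1.1 x 10^-11 = (0.072)^3 × [La^3+]  ⇒  [La^3+] = 2.9 × 10^-8 M.
The salt with the lower threshold [La^3+] precipitates first: La(OH)3.

La(OH)3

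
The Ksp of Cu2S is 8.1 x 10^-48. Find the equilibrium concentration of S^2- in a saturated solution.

1.3e-16 M

Cu2S(s) ⇌ 2 Cu^+ + S^2-
Ksp = [Cu^+]^2[S^2-]
Let s = molar solubility. Then [Cu^+] = 2s and [S^2-] = s.
Substituting: Ksp = (2s)^2s = 4s^3
Solving, s = (8.1 x 10^-48/4)^(1/3) = 1.27 × 10^-16 M
[S^2-] = s = 1.3 × 10^-16 M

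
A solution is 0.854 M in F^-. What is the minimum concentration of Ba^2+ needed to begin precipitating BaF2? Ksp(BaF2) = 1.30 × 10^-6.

1.78 × 10^-6 M

BaF2(s) <=> Ba^2+(aq) + 2 F^-(aq)
Ksp = [Ba^2+][F^-]^2
Precipitation begins when Q = Ksp. With [F^-] = 0.854 M:
1.30 × 10^-6 = (0.854)^2 × [Ba^2+]
[Ba^2+] = (1.30 × 10^-6 / 7.293 × 10^-1) = 1.78 × 10^-6 M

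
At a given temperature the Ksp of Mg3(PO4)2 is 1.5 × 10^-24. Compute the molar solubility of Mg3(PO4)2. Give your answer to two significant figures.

s = 6.7 × 10^-6 M

Mg3(PO4)2(s) ⇌ 3 Mg^2+(aq) + 2 PO4^3-(aq)
Ksp = [Mg^2+]^3[PO4^3-]^2
If s mol/L of Mg3(PO4)2 dissolves, [Mg^2+] = 3s and [PO4^3-] = 2s.
So Ksp = (3s)^3 × (2s)^2 = 108s^5
s^5 = 1.5 × 10^-24 / 108, so s = 6.7 × 10^-6 M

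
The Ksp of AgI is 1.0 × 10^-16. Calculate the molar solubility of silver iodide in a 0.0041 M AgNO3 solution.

AgI(s) <=> Ag^+ + I^-
Ksp = [Ag^+][I^-]
Let s = moles of AgI that dissolve per litre. [Ag^+] = 0.0041 + s ≈ 0.0041, [I^-] = s (since Ag^+ from AgNO3 dominates).
Ksp ≈ 0.0041 × s
s = 2.4 × 10^-14 M
Check: s = 2.4 × 10^-14 ≪ 0.0041, so the approximation is valid.

s ≈ 2.4e-14 M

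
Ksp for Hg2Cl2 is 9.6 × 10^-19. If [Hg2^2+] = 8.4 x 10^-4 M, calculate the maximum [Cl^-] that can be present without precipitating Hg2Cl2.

Hg2Cl2(s) ⇌ Hg2^2+(aq) + 2 Cl^-(aq)
Ksp = [Hg2^2+][Cl^-]^2
Precipitation begins when Q = Ksp. With [Hg2^2+] = 8.4 x 10^-4 M:
9.6 × 10^-19 = (8.4 x 10^-4) × [Cl^-]^2
[Cl^-] = (9.6 × 10^-19 / 8.4 × 10^-4)^(1/2) = 3.4 × 10^-8 M

3.4 × 10^-8 M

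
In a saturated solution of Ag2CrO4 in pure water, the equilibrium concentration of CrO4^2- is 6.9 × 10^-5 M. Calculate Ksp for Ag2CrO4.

1.3 × 10^-12

Ag2CrO4(s) ⇌ 2 Ag^+(aq) + CrO4^2-(aq)
Stoichiometry gives [Ag^+] = (2/1)[CrO4^2-] = 1.38 x 10^-4 M.
Ksp = [Ag^+]^2[CrO4^2-]
Ksp = (1.38 × 10^-4)^2 × 6.9 x 10^-5 = 1.3 x 10^-12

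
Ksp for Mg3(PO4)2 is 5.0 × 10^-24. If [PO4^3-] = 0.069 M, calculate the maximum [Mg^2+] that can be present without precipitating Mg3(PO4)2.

[Mg^2+] = 1.0 × 10^-7 M

Mg3(PO4)2(s) <=> 3 Mg^2+(aq) + 2 PO4^3-(aq)
Ksp = [Mg^2+]^3[PO4^3-]^2
Precipitation begins when Q = Ksp. With [PO4^3-] = 0.069 M:
5.0 × 10^-24 = (0.069)^2 × [Mg^2+]^3
[Mg^2+] = (5.0 × 10^-24 / 4.76 × 10^-3)^(1/3) = 1.0 x 10^-7 M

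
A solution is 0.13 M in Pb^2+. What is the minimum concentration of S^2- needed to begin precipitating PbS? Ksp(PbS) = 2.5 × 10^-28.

[S^2-] ≈ 1.9e-27 M

PbS(s) ⇌ Pb^2+(aq) + S^2-(aq)
Ksp = [Pb^2+][S^2-]
Precipitation begins when Q = Ksp. With [Pb^2+] = 0.13 M:
2.5 × 10^-28 = (0.13) × [S^2-]
[S^2-] = (2.5 × 10^-28 / 1.3 × 10^-1) = 1.9 × 10^-27 M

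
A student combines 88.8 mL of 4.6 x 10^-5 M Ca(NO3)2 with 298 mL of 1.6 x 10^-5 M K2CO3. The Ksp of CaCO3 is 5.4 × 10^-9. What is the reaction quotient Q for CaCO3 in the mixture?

Total volume = 88.8 + 298 = 386.8 mL.
[Ca^2+] = 4.6 x 10^-5 × (88.8/386.8) = 1.06 × 10^-5 M
[CO3^2-] = 1.6 x 10^-5 × (298/386.8) = 1.23 × 10^-5 M
CaCO3(s) ⇌ Ca^2+ + CO3^2-, so Q = [Ca^2+][CO3^2-]
Q = (1.06 × 10^-5)(1.23 x 10^-5) = 1.3 × 10^-10
Q < Ksp, so no precipitate of CaCO3 forms.

1.3 × 10^-10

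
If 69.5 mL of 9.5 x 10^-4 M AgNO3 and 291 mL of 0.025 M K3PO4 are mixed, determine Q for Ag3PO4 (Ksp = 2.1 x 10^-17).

Total volume = 69.5 + 291 = 360.5 mL.
[Ag^+] = 9.5 x 10^-4 × (69.5/360.5) = 1.83 × 10^-4 M
[PO4^3-] = 2.5 x 10^-2 × (291/360.5) = 2.02 x 10^-2 M
Ag3PO4(s) <=> 3 Ag^+ + PO4^3-, so Q = [Ag^+]^3[PO4^3-]
Q = (1.83 × 10^-4)^3(2.02 × 10^-2) = 1.2 × 10^-13
Q > Ksp, so Ag3PO4 will precipitate.

1.2e-13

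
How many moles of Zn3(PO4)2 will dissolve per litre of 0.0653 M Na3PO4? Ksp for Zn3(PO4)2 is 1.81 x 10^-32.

s = 5.40e-11 M

Zn3(PO4)2(s) <=> 3 Zn^2+ + 2 PO4^3-
Ksp = [Zn^2+]^3[PO4^3-]^2
Let s = moles of Zn3(PO4)2 that dissolve per litre. [Zn^2+] = 3s, [PO4^3-] = 0.0653 + 2s ≈ 0.0653 (common-ion effect: PO4^3- is already 0.0653 M).
Ksp ≈ (3s)^3 × (0.0653)^2
s = 5.40 × 10^-11 M
Check: 2s = 1.1 x 10^-10 ≪ 0.0653, so the approximation is valid.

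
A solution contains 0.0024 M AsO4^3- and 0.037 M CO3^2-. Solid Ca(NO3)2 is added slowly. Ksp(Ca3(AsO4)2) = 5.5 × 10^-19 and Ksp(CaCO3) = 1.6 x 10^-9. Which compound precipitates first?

CaCO3

Precipitation of each salt starts when its ion product equals its Ksp.
For Ca3(AsO4)2: 5.5 × 10^-19 = (0.0024)^2 × [Ca^2+]^3  ⇒  [Ca^2+] = 4.6 x 10^-5 M.
For CaCO3: 1.6 x 10^-9 = 0.037 × [Ca^2+]  ⇒  [Ca^2+] = 4.3 × 10^-8 M.
The salt with the lower threshold [Ca^2+] precipitates first: CaCO3.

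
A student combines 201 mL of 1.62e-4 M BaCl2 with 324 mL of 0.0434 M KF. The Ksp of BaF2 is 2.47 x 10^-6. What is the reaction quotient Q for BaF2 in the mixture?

Total volume = 201 + 324 = 525 mL.
[Ba^2+] = 1.62 × 10^-4 × (201/525) = 6.202 × 10^-5 M
[F^-] = 4.34 x 10^-2 × (324/525) = 2.678 × 10^-2 M
BaF2(s) ⇌ Ba^2+(aq) + 2 F^-(aq), so Q = [Ba^2+][F^-]^2
Q = (6.202 x 10^-5)(2.678 × 10^-2)^2 = 4.45 x 10^-8
Q < Ksp, so no precipitate of BaF2 forms.

4.45 × 10^-8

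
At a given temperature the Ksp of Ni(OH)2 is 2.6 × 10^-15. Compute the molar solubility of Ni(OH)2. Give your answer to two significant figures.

s ≈ 8.7 × 10^-6 M

Ni(OH)2(s) ⇌ Ni^2+ + 2 OH^-
Ksp = [Ni^2+][OH^-]^2
Let s = molar solubility. Then [Ni^2+] = s and [OH^-] = 2s.
So Ksp = s × (2s)^2 = 4s^3
s^3 = 2.6 × 10^-15 / 4, so s = 8.7 x 10^-6 M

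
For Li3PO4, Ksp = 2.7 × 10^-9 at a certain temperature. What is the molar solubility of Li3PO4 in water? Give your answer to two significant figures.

s = 3.2 × 10^-3 M

Li3PO4(s) ⇌ 3 Li^+(aq) + PO4^3-(aq)
Ksp = [Li^+]^3[PO4^3-]
For each mole of Li3PO4 that dissolves: [Li^+] = 3s, [PO4^3-] = s.
So Ksp = (3s)^3 × s = 27s^4
Solving, s = (2.7 × 10^-9/27)^(1/4) = 3.2 x 10^-3 M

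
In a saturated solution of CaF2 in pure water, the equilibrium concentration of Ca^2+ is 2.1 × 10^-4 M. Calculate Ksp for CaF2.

CaF2(s) <=> Ca^2+(aq) + 2 F^-(aq)
Stoichiometry gives [F^-] = (2/1)[Ca^2+] = 4.20 × 10^-4 M.
Ksp = [Ca^2+][F^-]^2
Ksp = 2.1 x 10^-4 × (4.20 × 10^-4)^2 = 3.7 x 10^-11

Ksp ≈ 3.7 × 10^-11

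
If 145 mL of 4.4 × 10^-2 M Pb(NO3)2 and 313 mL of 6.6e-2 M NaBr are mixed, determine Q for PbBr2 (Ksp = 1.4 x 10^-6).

Q = 2.8e-5

Total volume = 145 + 313 = 458 mL.
[Pb^2+] = 4.4 x 10^-2 × (145/458) = 1.39 x 10^-2 M
[Br^-] = 6.6 x 10^-2 × (313/458) = 4.51 x 10^-2 M
PbBr2(s) ⇌ Pb^2+ + 2 Br^-, so Q = [Pb^2+][Br^-]^2
Q = (1.39 x 10^-2)(4.51 × 10^-2)^2 = 2.8 × 10^-5
Q > Ksp, so PbBr2 will precipitate.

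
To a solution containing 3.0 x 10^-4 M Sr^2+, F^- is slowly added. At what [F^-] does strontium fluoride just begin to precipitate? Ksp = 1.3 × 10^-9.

2.1 × 10^-3 M

SrF2(s) ⇌ Sr^2+(aq) + 2 F^-(aq)
Ksp = [Sr^2+][F^-]^2
Precipitation begins when Q = Ksp. With [Sr^2+] = 3.0 x 10^-4 M:
1.3 × 10^-9 = (3.0 x 10^-4) × [F^-]^2
[F^-] = (1.3 × 10^-9 / 3.0 × 10^-4)^(1/2) = 2.1 × 10^-3 M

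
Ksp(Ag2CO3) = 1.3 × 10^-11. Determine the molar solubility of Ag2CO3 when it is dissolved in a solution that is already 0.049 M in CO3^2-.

Ag2CO3(s) ⇌ 2 Ag^+ + CO3^2-
Ksp = [Ag^+]^2[CO3^2-]
If s mol/L dissolves here, [Ag^+] = 2s, [CO3^2-] = 0.049 + s ≈ 0.049 (Ksp is small, so little additional dissolves).
Ksp ≈ (2s)^2 × 0.049
s = 8.1 × 10^-6 M
Check: s = 8.1 × 10^-6 ≪ 0.049, so the approximation is valid.

s = 8.1 × 10^-6 M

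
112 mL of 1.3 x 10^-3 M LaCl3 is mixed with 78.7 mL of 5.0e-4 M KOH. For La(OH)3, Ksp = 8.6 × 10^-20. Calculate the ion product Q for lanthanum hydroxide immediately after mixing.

Q = 6.7e-15

Total volume = 112 + 78.7 = 190.7 mL.
[La^3+] = 1.3 × 10^-3 × (112/190.7) = 7.64 × 10^-4 M
[OH^-] = 5.0 x 10^-4 × (78.7/190.7) = 2.06 x 10^-4 M
La(OH)3(s) ⇌ La^3+(aq) + 3 OH^-(aq), so Q = [La^3+][OH^-]^3
Q = (7.64 × 10^-4)(2.06 × 10^-4)^3 = 6.7 × 10^-15
Q > Ksp, so La(OH)3 will precipitate.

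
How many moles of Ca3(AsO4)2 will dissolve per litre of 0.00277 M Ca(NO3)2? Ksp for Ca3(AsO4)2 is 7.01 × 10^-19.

s ≈ 2.87e-6 M

Ca3(AsO4)2(s) <=> 3 Ca^2+(aq) + 2 AsO4^3-(aq)
Ksp = [Ca^2+]^3[AsO4^3-]^2
If s mol/L dissolves here, [Ca^2+] = 0.00277 + 3s ≈ 0.00277, [AsO4^3-] = 2s (since Ca^2+ from Ca(NO3)2 dominates).
Ksp ≈ (0.00277)^3 × (2s)^2
s = 2.87 × 10^-6 M
Check: 3s = 8.6 × 10^-6 ≪ 0.00277, so the approximation is valid.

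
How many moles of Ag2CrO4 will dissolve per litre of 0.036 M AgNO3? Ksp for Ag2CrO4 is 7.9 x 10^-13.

Ag2CrO4(s) ⇌ 2 Ag^+ + CrO4^2-
Ksp = [Ag^+]^2[CrO4^2-]
If s mol/L dissolves here, [Ag^+] = 0.036 + 2s ≈ 0.036, [CrO4^2-] = s (common-ion effect: Ag^+ is already 0.036 M).
Ksp ≈ (0.036)^2 × s
s = 6.1 x 10^-10 M
Check: 2s = 1.2 × 10^-9 ≪ 0.036, so the approximation is valid.

s ≈ 6.1 x 10^-10 M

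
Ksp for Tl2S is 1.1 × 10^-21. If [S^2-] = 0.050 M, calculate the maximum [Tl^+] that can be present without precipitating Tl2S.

Tl2S(s) ⇌ 2 Tl^+ + S^2-
Ksp = [Tl^+]^2[S^2-]
Precipitation begins when Q = Ksp. With [S^2-] = 0.050 M:
1.1 × 10^-21 = (0.050) × [Tl^+]^2
[Tl^+] = (1.1 × 10^-21 / 5.0 x 10^-2)^(1/2) = 1.5 × 10^-10 M

1.5e-10 M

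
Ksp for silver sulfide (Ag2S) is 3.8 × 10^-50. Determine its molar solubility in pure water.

Ag2S(s) ⇌ 2 Ag^+(aq) + S^2-(aq)
Ksp = [Ag^+]^2[S^2-]
If s mol/L of Ag2S dissolves, [Ag^+] = 2s and [S^2-] = s.
Ksp = (2s)^2s = 4s^3
s = (3.8 × 10^-50 / 4)^(1/3) = 2.1 × 10^-17 M

s ≈ 2.1 × 10^-17 M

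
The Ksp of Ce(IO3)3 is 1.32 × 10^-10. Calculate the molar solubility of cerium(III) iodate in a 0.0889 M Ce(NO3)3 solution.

Ce(IO3)3(s) ⇌ Ce^3+ + 3 IO3^-
Ksp = [Ce^3+][IO3^-]^3
Let s = moles of Ce(IO3)3 that dissolve per litre. [Ce^3+] = 0.0889 + s ≈ 0.0889, [IO3^-] = 3s (common-ion effect: Ce^3+ is already 0.0889 M).
Ksp ≈ 0.0889 × (3s)^3
s = 3.80 × 10^-4 M
Check: s = 3.8 × 10^-4 ≪ 0.0889, so the approximation is valid.

3.80 x 10^-4 M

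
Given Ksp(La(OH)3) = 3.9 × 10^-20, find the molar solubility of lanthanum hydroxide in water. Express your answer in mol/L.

s ≈ 6.2 × 10^-6 M

La(OH)3(s) ⇌ La^3+ + 3 OH^-
Ksp = [La^3+][OH^-]^3
If s mol/L of La(OH)3 dissolves, [La^3+] = s and [OH^-] = 3s.
Substituting: Ksp = s(3s)^3 = 27s^4
s^4 = 3.9 × 10^-20 / 27, so s = 6.2 × 10^-6 M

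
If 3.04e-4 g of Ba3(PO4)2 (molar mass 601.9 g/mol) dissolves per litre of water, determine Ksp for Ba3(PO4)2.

Molar solubility s = (3.04 × 10^-4 g/L) / (601.9 g/mol) = 5.051 x 10^-7 M.
Ba3(PO4)2(s) ⇌ 3 Ba^2+(aq) + 2 PO4^3-(aq)
Let s = molar solubility. Then [Ba^2+] = 3s and [PO4^3-] = 2s.
Ksp = [Ba^2+]^3[PO4^3-]^2
So Ksp = (3s)^3 × (2s)^2 = 108s^5
With s = 5.051 × 10^-7: Ksp = 3.55 x 10^-30

Ksp = 3.55 x 10^-30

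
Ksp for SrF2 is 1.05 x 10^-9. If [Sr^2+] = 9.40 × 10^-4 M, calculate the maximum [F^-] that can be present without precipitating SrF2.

SrF2(s) <=> Sr^2+ + 2 F^-
Ksp = [Sr^2+][F^-]^2
Precipitation begins when Q = Ksp. With [Sr^2+] = 9.40 × 10^-4 M:
1.05 x 10^-9 = (9.40 × 10^-4) × [F^-]^2
[F^-] = (1.05 x 10^-9 / 9.40 x 10^-4)^(1/2) = 1.06 × 10^-3 M

1.06e-3 M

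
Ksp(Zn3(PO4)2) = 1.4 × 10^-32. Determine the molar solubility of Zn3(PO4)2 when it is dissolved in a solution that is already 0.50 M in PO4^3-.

s ≈ 1.3 × 10^-11 M

Zn3(PO4)2(s) ⇌ 3 Zn^2+ + 2 PO4^3-
Ksp = [Zn^2+]^3[PO4^3-]^2
Let s be the molar solubility in this solution. [Zn^2+] = 3s, [PO4^3-] = 0.50 + 2s ≈ 0.50 (common-ion effect: PO4^3- is already 0.50 M).
Ksp ≈ (3s)^3 × (0.50)^2
s = 1.3 × 10^-11 M
Check: 2s = 2.6 × 10^-11 ≪ 0.50, so the approximation is valid.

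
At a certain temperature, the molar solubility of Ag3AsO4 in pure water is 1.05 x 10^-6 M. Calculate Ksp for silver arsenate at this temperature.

Ag3AsO4(s) <=> 3 Ag^+(aq) + AsO4^3-(aq)
Let s = molar solubility. Then [Ag^+] = 3s and [AsO4^3-] = s.
Ksp = [Ag^+]^3[AsO4^3-]
So Ksp = (3s)^3 × s = 27s^4
Ksp = 27 × (1.05 × 10^-6)^4 = 3.28 × 10^-23

Ksp ≈ 3.28 × 10^-23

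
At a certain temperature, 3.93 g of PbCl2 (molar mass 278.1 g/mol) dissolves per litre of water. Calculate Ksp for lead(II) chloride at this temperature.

Molar solubility s = (3.93 g/L) / (278.1 g/mol) = 1.413 × 10^-2 M.
PbCl2(s) ⇌ Pb^2+(aq) + 2 Cl^-(aq)
For each mole of PbCl2 that dissolves: [Pb^2+] = s, [Cl^-] = 2s.
Ksp = [Pb^2+][Cl^-]^2
Substituting: Ksp = s(2s)^2 = 4s^3
Ksp = 4 × (1.413 × 10^-2)^3 = 1.13 × 10^-5

1.13 × 10^-5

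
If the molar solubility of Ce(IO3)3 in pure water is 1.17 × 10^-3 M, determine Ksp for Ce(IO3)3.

5.06e-11

Ce(IO3)3(s) ⇌ Ce^3+ + 3 IO3^-
With molar solubility s: [Ce^3+] = s, [IO3^-] = 3s.
Ksp = [Ce^3+][IO3^-]^3
So Ksp = s × (3s)^3 = 27s^4
Ksp = 27 × (1.17 × 10^-3)^4 = 5.06 x 10^-11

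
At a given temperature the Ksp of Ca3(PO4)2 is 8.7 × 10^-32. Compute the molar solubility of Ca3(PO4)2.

s ≈ 2.4 × 10^-7 M

Ca3(PO4)2(s) <=> 3 Ca^2+(aq) + 2 PO4^3-(aq)
Ksp = [Ca^2+]^3[PO4^3-]^2
Let s = molar solubility. Then [Ca^2+] = 3s and [PO4^3-] = 2s.
So Ksp = (3s)^3 × (2s)^2 = 108s^5
s^5 = 8.7 × 10^-32 / 108, so s = 2.4 x 10^-7 M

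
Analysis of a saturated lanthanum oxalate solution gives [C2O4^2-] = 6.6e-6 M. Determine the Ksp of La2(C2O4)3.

Ksp ≈ 5.6 × 10^-27

La2(C2O4)3(s) ⇌ 2 La^3+(aq) + 3 C2O4^2-(aq)
Stoichiometry gives [La^3+] = (2/3)[C2O4^2-] = 4.40 × 10^-6 M.
Ksp = [La^3+]^2[C2O4^2-]^3
Ksp = (4.40 × 10^-6)^2 × (6.6 x 10^-6)^3 = 5.6 × 10^-27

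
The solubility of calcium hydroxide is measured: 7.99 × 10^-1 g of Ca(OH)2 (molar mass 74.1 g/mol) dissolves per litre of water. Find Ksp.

Molar solubility s = (7.99 x 10^-1 g/L) / (74.1 g/mol) = 1.078 x 10^-2 M.
Ca(OH)2(s) ⇌ Ca^2+ + 2 OH^-
With molar solubility s: [Ca^2+] = s, [OH^-] = 2s.
Ksp = [Ca^2+][OH^-]^2
Ksp = s(2s)^2 = 4s^3
Ksp = 4 × (1.078 × 10^-2)^3 = 5.01 × 10^-6

Ksp = 5.01 x 10^-6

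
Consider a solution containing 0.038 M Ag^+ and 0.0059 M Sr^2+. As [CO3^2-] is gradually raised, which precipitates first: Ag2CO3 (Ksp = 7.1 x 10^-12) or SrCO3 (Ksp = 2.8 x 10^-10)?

Ag2CO3

Each salt begins to precipitate when Q = Ksp, i.e. when [CO3^2-] reaches its threshold.
For Ag2CO3: 7.1 x 10^-12 = (0.038)^2 × [CO3^2-]  ⇒  [CO3^2-] = 4.9 × 10^-9 M.
For SrCO3: 2.8 x 10^-10 = 0.0059 × [CO3^2-]  ⇒  [CO3^2-] = 4.7 × 10^-8 M.
The salt with the lower threshold [CO3^2-] precipitates first: Ag2CO3.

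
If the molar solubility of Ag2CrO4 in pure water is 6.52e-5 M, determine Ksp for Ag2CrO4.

Ag2CrO4(s) ⇌ 2 Ag^+ + CrO4^2-
If s mol/L of Ag2CrO4 dissolves, [Ag^+] = 2s and [CrO4^2-] = s.
Ksp = [Ag^+]^2[CrO4^2-]
So Ksp = (2s)^2 × s = 4s^3
Ksp = 4 × (6.52 × 10^-5)^3 = 1.11 x 10^-12

Ksp = 1.11e-12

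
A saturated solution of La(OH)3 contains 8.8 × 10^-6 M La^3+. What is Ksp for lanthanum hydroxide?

Ksp ≈ 1.6 x 10^-19

La(OH)3(s) ⇌ La^3+ + 3 OH^-
Stoichiometry gives [OH^-] = (3/1)[La^3+] = 2.64 x 10^-5 M.
Ksp = [La^3+][OH^-]^3
Ksp = 8.8 × 10^-6 × (2.64 x 10^-5)^3 = 1.6 × 10^-19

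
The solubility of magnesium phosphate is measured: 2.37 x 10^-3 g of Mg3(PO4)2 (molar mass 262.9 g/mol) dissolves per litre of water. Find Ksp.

Molar solubility s = (2.37 × 10^-3 g/L) / (262.9 g/mol) = 9.015 x 10^-6 M.
Mg3(PO4)2(s) <=> 3 Mg^2+(aq) + 2 PO4^3-(aq)
For each mole of Mg3(PO4)2 that dissolves: [Mg^2+] = 3s, [PO4^3-] = 2s.
Ksp = [Mg^2+]^3[PO4^3-]^2
Substituting: Ksp = (3s)^3(2s)^2 = 108s^5
With s = 9.015 × 10^-6: Ksp = 6.43 × 10^-24

Ksp ≈ 6.43e-24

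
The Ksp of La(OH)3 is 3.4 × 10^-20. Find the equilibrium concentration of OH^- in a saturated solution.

La(OH)3(s) <=> La^3+ + 3 OH^-
Ksp = [La^3+][OH^-]^3
With molar solubility s: [La^3+] = s, [OH^-] = 3s.
Substituting: Ksp = s(3s)^3 = 27s^4
Solving, s = (3.4 × 10^-20/27)^(1/4) = 5.96 × 10^-6 M
[OH^-] = 3s = 1.8 x 10^-5 M

[OH^-] ≈ 1.8e-5 M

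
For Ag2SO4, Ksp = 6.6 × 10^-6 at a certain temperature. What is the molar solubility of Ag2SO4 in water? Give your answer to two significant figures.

s = 1.2 × 10^-2 M

Ag2SO4(s) ⇌ 2 Ag^+(aq) + SO4^2-(aq)
Ksp = [Ag^+]^2[SO4^2-]
For each mole of Ag2SO4 that dissolves: [Ag^+] = 2s, [SO4^2-] = s.
So Ksp = (2s)^2 × s = 4s^3
s = (6.6 × 10^-6 / 4)^(1/3) = 1.2 × 10^-2 M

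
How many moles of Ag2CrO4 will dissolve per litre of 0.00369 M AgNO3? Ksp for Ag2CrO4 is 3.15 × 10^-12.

Ag2CrO4(s) ⇌ 2 Ag^+ + CrO4^2-
Ksp = [Ag^+]^2[CrO4^2-]
Let s = moles of Ag2CrO4 that dissolve per litre. [Ag^+] = 0.00369 + 2s ≈ 0.00369, [CrO4^2-] = s (since Ag^+ from AgNO3 dominates).
Ksp ≈ (0.00369)^2 × s
s = 2.31 × 10^-7 M
Check: 2s = 4.6 × 10^-7 ≪ 0.00369, so the approximation is valid.

s = 2.31 × 10^-7 M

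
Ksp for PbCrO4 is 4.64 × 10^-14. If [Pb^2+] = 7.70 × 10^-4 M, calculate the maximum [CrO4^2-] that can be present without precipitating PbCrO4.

PbCrO4(s) ⇌ Pb^2+(aq) + CrO4^2-(aq)
Ksp = [Pb^2+][CrO4^2-]
Precipitation begins when Q = Ksp. With [Pb^2+] = 7.70 × 10^-4 M:
4.64 × 10^-14 = (7.70 × 10^-4) × [CrO4^2-]
[CrO4^2-] = (4.64 × 10^-14 / 7.70 × 10^-4) = 6.03 × 10^-11 M

6.03e-11 M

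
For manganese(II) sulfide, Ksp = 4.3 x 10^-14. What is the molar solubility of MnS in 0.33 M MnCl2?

s ≈ 1.3e-13 M

MnS(s) ⇌ Mn^2+ + S^2-
Ksp = [Mn^2+][S^2-]
Let s = moles of MnS that dissolve per litre. [Mn^2+] = 0.33 + s ≈ 0.33, [S^2-] = s (common-ion effect: Mn^2+ is already 0.33 M).
Ksp ≈ 0.33 × s
s = 1.3 × 10^-13 M
Check: s = 1.3 x 10^-13 ≪ 0.33, so the approximation is valid.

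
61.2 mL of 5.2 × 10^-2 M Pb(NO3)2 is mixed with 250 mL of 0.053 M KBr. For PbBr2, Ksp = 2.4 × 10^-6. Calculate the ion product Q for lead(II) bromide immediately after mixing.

Total volume = 61.2 + 250 = 311.2 mL.
[Pb^2+] = 5.2 x 10^-2 × (61.2/311.2) = 1.02 × 10^-2 M
[Br^-] = 5.3 × 10^-2 × (250/311.2) = 4.26 × 10^-2 M
PbBr2(s) ⇌ Pb^2+(aq) + 2 Br^-(aq), so Q = [Pb^2+][Br^-]^2
Q = (1.02 x 10^-2)(4.26 × 10^-2)^2 = 1.9 × 10^-5
Q > Ksp, so PbBr2 will precipitate.

Q = 1.9e-5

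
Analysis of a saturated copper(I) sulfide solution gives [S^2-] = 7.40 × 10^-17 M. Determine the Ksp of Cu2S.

Ksp = 1.62 x 10^-48

Cu2S(s) <=> 2 Cu^+(aq) + S^2-(aq)
Stoichiometry gives [Cu^+] = (2/1)[S^2-] = 1.480 × 10^-16 M.
Ksp = [Cu^+]^2[S^2-]
Ksp = (1.480 × 10^-16)^2 × 7.40 × 10^-17 = 1.62 × 10^-48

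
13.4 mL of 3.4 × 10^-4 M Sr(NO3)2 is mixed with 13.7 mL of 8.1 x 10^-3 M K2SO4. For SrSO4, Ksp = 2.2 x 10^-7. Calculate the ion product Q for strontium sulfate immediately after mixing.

Q ≈ 6.9 × 10^-7

Total volume = 13.4 + 13.7 = 27.1 mL.
[Sr^2+] = 3.4 × 10^-4 × (13.4/27.1) = 1.68 × 10^-4 M
[SO4^2-] = 8.1 x 10^-3 × (13.7/27.1) = 4.09 x 10^-3 M
SrSO4(s) ⇌ Sr^2+(aq) + SO4^2-(aq), so Q = [Sr^2+][SO4^2-]
Q = (1.68 × 10^-4)(4.09 × 10^-3) = 6.9 × 10^-7
Q > Ksp, so SrSO4 will precipitate.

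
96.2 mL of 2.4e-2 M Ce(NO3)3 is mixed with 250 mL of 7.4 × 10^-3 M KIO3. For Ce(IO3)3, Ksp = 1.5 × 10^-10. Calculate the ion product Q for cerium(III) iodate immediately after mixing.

Total volume = 96.2 + 250 = 346.2 mL.
[Ce^3+] = 2.4 × 10^-2 × (96.2/346.2) = 6.67 x 10^-3 M
[IO3^-] = 7.4 x 10^-3 × (250/346.2) = 5.34 × 10^-3 M
Ce(IO3)3(s) ⇌ Ce^3+(aq) + 3 IO3^-(aq), so Q = [Ce^3+][IO3^-]^3
Q = (6.67 × 10^-3)(5.34 x 10^-3)^3 = 1.0 × 10^-9
Q > Ksp, so Ce(IO3)3 will precipitate.

1.0 × 10^-9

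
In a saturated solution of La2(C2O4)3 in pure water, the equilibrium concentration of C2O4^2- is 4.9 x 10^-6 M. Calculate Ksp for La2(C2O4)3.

Ksp ≈ 1.3 x 10^-27

La2(C2O4)3(s) ⇌ 2 La^3+(aq) + 3 C2O4^2-(aq)
Stoichiometry gives [La^3+] = (2/3)[C2O4^2-] = 3.27 x 10^-6 M.
Ksp = [La^3+]^2[C2O4^2-]^3
Ksp = (3.27 × 10^-6)^2 × (4.9 x 10^-6)^3 = 1.3 x 10^-27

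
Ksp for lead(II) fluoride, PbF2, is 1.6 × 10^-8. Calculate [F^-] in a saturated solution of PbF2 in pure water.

3.2 × 10^-3 M

PbF2(s) ⇌ Pb^2+(aq) + 2 F^-(aq)
Ksp = [Pb^2+][F^-]^2
For each mole of PbF2 that dissolves: [Pb^2+] = s, [F^-] = 2s.
Ksp = s(2s)^2 = 4s^3
s^3 = 1.6 × 10^-8 / 4, so s = 1.59 × 10^-3 M
[F^-] = 2s = 3.2 × 10^-3 M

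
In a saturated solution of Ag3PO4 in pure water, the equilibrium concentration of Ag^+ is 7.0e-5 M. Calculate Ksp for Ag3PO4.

8.0 x 10^-18

Ag3PO4(s) ⇌ 3 Ag^+(aq) + PO4^3-(aq)
Stoichiometry gives [PO4^3-] = (1/3)[Ag^+] = 2.33 × 10^-5 M.
Ksp = [Ag^+]^3[PO4^3-]
Ksp = (7.0 × 10^-5)^3 × 2.33 x 10^-5 = 8.0 × 10^-18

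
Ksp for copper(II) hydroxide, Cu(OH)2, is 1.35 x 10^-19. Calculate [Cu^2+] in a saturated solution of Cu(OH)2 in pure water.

Cu(OH)2(s) <=> Cu^2+(aq) + 2 OH^-(aq)
Ksp = [Cu^2+][OH^-]^2
With molar solubility s: [Cu^2+] = s, [OH^-] = 2s.
Substituting: Ksp = s(2s)^2 = 4s^3
Solving, s = (1.35 x 10^-19/4)^(1/3) = 3.232 × 10^-7 M
[Cu^2+] = s = 3.23 x 10^-7 M

[Cu^2+] = 3.23 x 10^-7 M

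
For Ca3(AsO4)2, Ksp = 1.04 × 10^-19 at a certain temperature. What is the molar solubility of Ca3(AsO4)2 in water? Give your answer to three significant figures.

Ca3(AsO4)2(s) ⇌ 3 Ca^2+ + 2 AsO4^3-
Ksp = [Ca^2+]^3[AsO4^3-]^2
If s mol/L of Ca3(AsO4)2 dissolves, [Ca^2+] = 3s and [AsO4^3-] = 2s.
So Ksp = (3s)^3 × (2s)^2 = 108s^5
s = (1.04 × 10^-19 / 108)^(1/5) = 6.26 x 10^-5 M

s ≈ 6.26e-5 M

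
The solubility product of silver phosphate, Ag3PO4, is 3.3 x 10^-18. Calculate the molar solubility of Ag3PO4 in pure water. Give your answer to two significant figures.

Ag3PO4(s) ⇌ 3 Ag^+ + PO4^3-
Ksp = [Ag^+]^3[PO4^3-]
Let s = molar solubility. Then [Ag^+] = 3s and [PO4^3-] = s.
Ksp = (3s)^3s = 27s^4
s^4 = 3.3 x 10^-18 / 27, so s = 1.9 × 10^-5 M

s = 1.9e-5 M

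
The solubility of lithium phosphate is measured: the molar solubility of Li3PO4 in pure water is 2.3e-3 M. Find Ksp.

Li3PO4(s) ⇌ 3 Li^+ + PO4^3-
For each mole of Li3PO4 that dissolves: [Li^+] = 3s, [PO4^3-] = s.
Ksp = [Li^+]^3[PO4^3-]
Ksp = (3s)^3s = 27s^4
With s = 2.3 x 10^-3: Ksp = 7.6 x 10^-10

Ksp ≈ 7.6 × 10^-10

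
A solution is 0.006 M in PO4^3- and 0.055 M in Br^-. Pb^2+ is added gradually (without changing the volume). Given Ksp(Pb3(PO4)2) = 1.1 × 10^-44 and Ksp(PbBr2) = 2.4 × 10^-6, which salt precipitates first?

Pb3(PO4)2

Precipitation of each salt starts when its ion product equals its Ksp.
For Pb3(PO4)2: 1.1 × 10^-44 = (0.006)^2 × [Pb^2+]^3  ⇒  [Pb^2+] = 6.7 × 10^-14 M.
For PbBr2: 2.4 × 10^-6 = (0.055)^2 × [Pb^2+]  ⇒  [Pb^2+] = 7.9 × 10^-4 M.
The salt with the lower threshold [Pb^2+] precipitates first: Pb3(PO4)2.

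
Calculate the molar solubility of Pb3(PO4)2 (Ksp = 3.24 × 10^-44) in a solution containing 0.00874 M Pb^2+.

Pb3(PO4)2(s) <=> 3 Pb^2+(aq) + 2 PO4^3-(aq)
Ksp = [Pb^2+]^3[PO4^3-]^2
If s mol/L dissolves here, [Pb^2+] = 0.00874 + 3s ≈ 0.00874, [PO4^3-] = 2s (common-ion effect: Pb^2+ is already 0.00874 M).
Ksp ≈ (0.00874)^3 × (2s)^2
s = 1.10 × 10^-19 M
Check: 3s = 3.3 x 10^-19 ≪ 0.00874, so the approximation is valid.

1.10 × 10^-19 M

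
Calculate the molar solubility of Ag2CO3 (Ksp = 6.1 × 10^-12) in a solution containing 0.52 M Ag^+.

2.3e-11 M

Ag2CO3(s) ⇌ 2 Ag^+(aq) + CO3^2-(aq)
Ksp = [Ag^+]^2[CO3^2-]
If s mol/L dissolves here, [Ag^+] = 0.52 + 2s ≈ 0.52, [CO3^2-] = s (common-ion effect: Ag^+ is already 0.52 M).
Ksp ≈ (0.52)^2 × s
s = 2.3 × 10^-11 M
Check: 2s = 4.5 × 10^-11 ≪ 0.52, so the approximation is valid.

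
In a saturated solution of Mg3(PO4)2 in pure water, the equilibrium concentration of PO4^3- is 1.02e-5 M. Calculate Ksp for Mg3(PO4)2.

Ksp = 3.73 × 10^-25

Mg3(PO4)2(s) ⇌ 3 Mg^2+(aq) + 2 PO4^3-(aq)
Stoichiometry gives [Mg^2+] = (3/2)[PO4^3-] = 1.530 x 10^-5 M.
Ksp = [Mg^2+]^3[PO4^3-]^2
Ksp = (1.530 × 10^-5)^3 × (1.02 x 10^-5)^2 = 3.73 × 10^-25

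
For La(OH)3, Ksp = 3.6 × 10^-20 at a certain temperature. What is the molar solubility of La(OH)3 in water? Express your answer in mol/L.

6.0 × 10^-6 M

La(OH)3(s) ⇌ La^3+(aq) + 3 OH^-(aq)
Ksp = [La^3+][OH^-]^3
Let s = molar solubility. Then [La^3+] = s and [OH^-] = 3s.
Substituting: Ksp = s(3s)^3 = 27s^4
s^4 = 3.6 × 10^-20 / 27, so s = 6.0 x 10^-6 M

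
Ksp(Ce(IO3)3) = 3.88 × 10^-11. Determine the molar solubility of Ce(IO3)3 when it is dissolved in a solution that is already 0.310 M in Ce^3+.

s = 1.67 × 10^-4 M

Ce(IO3)3(s) ⇌ Ce^3+(aq) + 3 IO3^-(aq)
Ksp = [Ce^3+][IO3^-]^3
Let s = moles of Ce(IO3)3 that dissolve per litre. [Ce^3+] = 0.310 + s ≈ 0.310, [IO3^-] = 3s (Ksp is small, so little additional dissolves).
Ksp ≈ 0.310 × (3s)^3
s = 1.67 x 10^-4 M
Check: s = 1.7 x 10^-4 ≪ 0.310, so the approximation is valid.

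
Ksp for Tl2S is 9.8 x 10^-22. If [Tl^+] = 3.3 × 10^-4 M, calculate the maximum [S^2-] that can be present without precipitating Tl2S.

Tl2S(s) <=> 2 Tl^+(aq) + S^2-(aq)
Ksp = [Tl^+]^2[S^2-]
Precipitation begins when Q = Ksp. With [Tl^+] = 3.3 × 10^-4 M:
9.8 x 10^-22 = (3.3 × 10^-4)^2 × [S^2-]
[S^2-] = (9.8 x 10^-22 / 1.09 × 10^-7) = 9.0 × 10^-15 M

9.0e-15 M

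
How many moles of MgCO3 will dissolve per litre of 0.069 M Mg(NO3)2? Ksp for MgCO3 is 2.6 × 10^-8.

MgCO3(s) ⇌ Mg^2+ + CO3^2-
Ksp = [Mg^2+][CO3^2-]
Let s = moles of MgCO3 that dissolve per litre. [Mg^2+] = 0.069 + s ≈ 0.069, [CO3^2-] = s (since Mg^2+ from Mg(NO3)2 dominates).
Ksp ≈ 0.069 × s
s = 3.8 × 10^-7 M
Check: s = 3.8 x 10^-7 ≪ 0.069, so the approximation is valid.

3.8 × 10^-7 M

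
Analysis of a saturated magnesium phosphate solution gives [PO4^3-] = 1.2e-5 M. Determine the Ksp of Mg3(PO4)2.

Mg3(PO4)2(s) <=> 3 Mg^2+(aq) + 2 PO4^3-(aq)
Stoichiometry gives [Mg^2+] = (3/2)[PO4^3-] = 1.80 × 10^-5 M.
Ksp = [Mg^2+]^3[PO4^3-]^2
Ksp = (1.80 x 10^-5)^3 × (1.2 × 10^-5)^2 = 8.4 x 10^-25

Ksp = 8.4e-25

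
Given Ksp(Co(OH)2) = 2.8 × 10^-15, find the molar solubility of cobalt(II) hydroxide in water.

s ≈ 8.9e-6 M

Co(OH)2(s) ⇌ Co^2+ + 2 OH^-
Ksp = [Co^2+][OH^-]^2
For each mole of Co(OH)2 that dissolves: [Co^2+] = s, [OH^-] = 2s.
Substituting: Ksp = s(2s)^2 = 4s^3
s^3 = 2.8 × 10^-15 / 4, so s = 8.9 x 10^-6 M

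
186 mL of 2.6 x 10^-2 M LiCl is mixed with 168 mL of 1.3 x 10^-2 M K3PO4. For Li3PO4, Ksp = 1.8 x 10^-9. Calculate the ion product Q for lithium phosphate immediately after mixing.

Q ≈ 1.6 × 10^-8

Total volume = 186 + 168 = 354 mL.
[Li^+] = 2.6 x 10^-2 × (186/354) = 1.37 × 10^-2 M
[PO4^3-] = 1.3 × 10^-2 × (168/354) = 6.17 × 10^-3 M
Li3PO4(s) ⇌ 3 Li^+ + PO4^3-, so Q = [Li^+]^3[PO4^3-]
Q = (1.37 × 10^-2)^3(6.17 × 10^-3) = 1.6 x 10^-8
Q > Ksp, so Li3PO4 will precipitate.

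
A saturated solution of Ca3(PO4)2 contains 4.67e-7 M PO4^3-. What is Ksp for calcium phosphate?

7.50 x 10^-32

Ca3(PO4)2(s) <=> 3 Ca^2+ + 2 PO4^3-
Stoichiometry gives [Ca^2+] = (3/2)[PO4^3-] = 7.005 x 10^-7 M.
Ksp = [Ca^2+]^3[PO4^3-]^2
Ksp = (7.005 × 10^-7)^3 × (4.67 x 10^-7)^2 = 7.50 x 10^-32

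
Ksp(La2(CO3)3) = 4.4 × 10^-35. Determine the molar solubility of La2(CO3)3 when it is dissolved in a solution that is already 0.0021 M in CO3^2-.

s ≈ 3.4 x 10^-14 M

La2(CO3)3(s) <=> 2 La^3+(aq) + 3 CO3^2-(aq)
Ksp = [La^3+]^2[CO3^2-]^3
Let s = moles of La2(CO3)3 that dissolve per litre. [La^3+] = 2s, [CO3^2-] = 0.0021 + 3s ≈ 0.0021 (since the CO3^2- already present dominates).
Ksp ≈ (2s)^2 × (0.0021)^3
s = 3.4 × 10^-14 M
Check: 3s = 1.0 x 10^-13 ≪ 0.0021, so the approximation is valid.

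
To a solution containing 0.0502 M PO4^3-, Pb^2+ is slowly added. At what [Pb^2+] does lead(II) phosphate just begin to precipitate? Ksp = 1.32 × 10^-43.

Pb3(PO4)2(s) ⇌ 3 Pb^2+ + 2 PO4^3-
Ksp = [Pb^2+]^3[PO4^3-]^2
Precipitation begins when Q = Ksp. With [PO4^3-] = 0.0502 M:
1.32 × 10^-43 = (0.0502)^2 × [Pb^2+]^3
[Pb^2+] = (1.32 × 10^-43 / 2.520 x 10^-3)^(1/3) = 3.74 x 10^-14 M

3.74 x 10^-14 M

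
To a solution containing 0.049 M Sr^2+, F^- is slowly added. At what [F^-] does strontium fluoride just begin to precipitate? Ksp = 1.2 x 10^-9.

SrF2(s) <=> Sr^2+(aq) + 2 F^-(aq)
Ksp = [Sr^2+][F^-]^2
Precipitation begins when Q = Ksp. With [Sr^2+] = 0.049 M:
1.2 x 10^-9 = (0.049) × [F^-]^2
[F^-] = (1.2 x 10^-9 / 4.9 × 10^-2)^(1/2) = 1.6 × 10^-4 M

[F^-] = 1.6 × 10^-4 M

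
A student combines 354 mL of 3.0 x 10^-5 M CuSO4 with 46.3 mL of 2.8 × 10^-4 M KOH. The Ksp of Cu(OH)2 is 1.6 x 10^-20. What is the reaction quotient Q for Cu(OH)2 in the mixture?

2.8 × 10^-14

Total volume = 354 + 46.3 = 400.3 mL.
[Cu^2+] = 3.0 x 10^-5 × (354/400.3) = 2.65 × 10^-5 M
[OH^-] = 2.8 x 10^-4 × (46.3/400.3) = 3.24 x 10^-5 M
Cu(OH)2(s) ⇌ Cu^2+(aq) + 2 OH^-(aq), so Q = [Cu^2+][OH^-]^2
Q = (2.65 × 10^-5)(3.24 x 10^-5)^2 = 2.8 × 10^-14
Q > Ksp, so Cu(OH)2 will precipitate.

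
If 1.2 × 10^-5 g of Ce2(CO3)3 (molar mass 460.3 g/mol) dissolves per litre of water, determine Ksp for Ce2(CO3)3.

Molar solubility s = (1.2 × 10^-5 g/L) / (460.3 g/mol) = 2.61 × 10^-8 M.
Ce2(CO3)3(s) <=> 2 Ce^3+(aq) + 3 CO3^2-(aq)
If s mol/L of Ce2(CO3)3 dissolves, [Ce^3+] = 2s and [CO3^2-] = 3s.
Ksp = [Ce^3+]^2[CO3^2-]^3
So Ksp = (2s)^2 × (3s)^3 = 108s^5
With s = 2.61 x 10^-8: Ksp = 1.3 × 10^-36

1.3 × 10^-36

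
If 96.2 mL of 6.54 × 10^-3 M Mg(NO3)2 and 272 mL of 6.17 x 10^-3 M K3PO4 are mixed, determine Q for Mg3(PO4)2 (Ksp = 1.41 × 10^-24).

Q = 1.04 × 10^-13

Total volume = 96.2 + 272 = 368.2 mL.
[Mg^2+] = 6.54 × 10^-3 × (96.2/368.2) = 1.709 × 10^-3 M
[PO4^3-] = 6.17 × 10^-3 × (272/368.2) = 4.558 x 10^-3 M
Mg3(PO4)2(s) ⇌ 3 Mg^2+(aq) + 2 PO4^3-(aq), so Q = [Mg^2+]^3[PO4^3-]^2
Q = (1.709 × 10^-3)^3(4.558 × 10^-3)^2 = 1.04 × 10^-13
Q > Ksp, so Mg3(PO4)2 will precipitate.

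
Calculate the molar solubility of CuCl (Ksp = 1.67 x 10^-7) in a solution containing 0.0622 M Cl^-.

s = 2.68 x 10^-6 M

CuCl(s) ⇌ Cu^+(aq) + Cl^-(aq)
Ksp = [Cu^+][Cl^-]
Let s be the molar solubility in this solution. [Cu^+] = s, [Cl^-] = 0.0622 + s ≈ 0.0622 (since the Cl^- already present dominates).
Ksp ≈ s × 0.0622
s = 2.68 × 10^-6 M
Check: s = 2.7 × 10^-6 ≪ 0.0622, so the approximation is valid.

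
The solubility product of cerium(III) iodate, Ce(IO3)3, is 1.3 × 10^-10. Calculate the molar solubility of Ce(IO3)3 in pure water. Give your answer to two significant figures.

1.5 × 10^-3 M

Ce(IO3)3(s) ⇌ Ce^3+ + 3 IO3^-
Ksp = [Ce^3+][IO3^-]^3
With molar solubility s: [Ce^3+] = s, [IO3^-] = 3s.
Substituting: Ksp = s(3s)^3 = 27s^4
s^4 = 1.3 × 10^-10 / 27, so s = 1.5 × 10^-3 M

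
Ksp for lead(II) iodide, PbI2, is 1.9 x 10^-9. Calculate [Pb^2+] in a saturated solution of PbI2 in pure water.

PbI2(s) ⇌ Pb^2+(aq) + 2 I^-(aq)
Ksp = [Pb^2+][I^-]^2
Let s = molar solubility. Then [Pb^2+] = s and [I^-] = 2s.
Substituting: Ksp = s(2s)^2 = 4s^3
s^3 = 1.9 x 10^-9 / 4, so s = 7.80 × 10^-4 M
[Pb^2+] = s = 7.8 x 10^-4 M

[Pb^2+] = 7.8 × 10^-4 M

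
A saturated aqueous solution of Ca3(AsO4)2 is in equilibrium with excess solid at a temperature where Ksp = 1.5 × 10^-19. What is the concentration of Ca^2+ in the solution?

2.0 × 10^-4 M

Ca3(AsO4)2(s) <=> 3 Ca^2+(aq) + 2 AsO4^3-(aq)
Ksp = [Ca^2+]^3[AsO4^3-]^2
For each mole of Ca3(AsO4)2 that dissolves: [Ca^2+] = 3s, [AsO4^3-] = 2s.
So Ksp = (3s)^3 × (2s)^2 = 108s^5
s = (1.5 × 10^-19 / 108)^(1/5) = 6.74 × 10^-5 M
[Ca^2+] = 3s = 2.0 × 10^-4 M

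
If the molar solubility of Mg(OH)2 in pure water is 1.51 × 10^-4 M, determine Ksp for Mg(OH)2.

Mg(OH)2(s) ⇌ Mg^2+ + 2 OH^-
For each mole of Mg(OH)2 that dissolves: [Mg^2+] = s, [OH^-] = 2s.
Ksp = [Mg^2+][OH^-]^2
So Ksp = s × (2s)^2 = 4s^3
With s = 1.51 × 10^-4: Ksp = 1.38 × 10^-11

1.38e-11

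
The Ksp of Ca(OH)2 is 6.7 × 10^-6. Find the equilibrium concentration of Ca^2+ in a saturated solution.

Ca(OH)2(s) ⇌ Ca^2+ + 2 OH^-
Ksp = [Ca^2+][OH^-]^2
For each mole of Ca(OH)2 that dissolves: [Ca^2+] = s, [OH^-] = 2s.
Substituting: Ksp = s(2s)^2 = 4s^3
s = (6.7 × 10^-6 / 4)^(1/3) = 1.19 x 10^-2 M
[Ca^2+] = s = 1.2 x 10^-2 M

0.012 M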